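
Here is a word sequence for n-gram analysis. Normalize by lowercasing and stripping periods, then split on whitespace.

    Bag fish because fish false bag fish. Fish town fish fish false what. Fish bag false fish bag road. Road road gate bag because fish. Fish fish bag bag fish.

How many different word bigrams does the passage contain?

30 tokens → 29 bigram windows in total.
Repeated bigrams (each contributes count−1 duplicates):
  fish fish: 4
  bag fish: 3
  fish bag: 3
  because fish: 2
  fish false: 2
  road road: 2
10 duplicate windows → 29 − 10 = 19 distinct.

19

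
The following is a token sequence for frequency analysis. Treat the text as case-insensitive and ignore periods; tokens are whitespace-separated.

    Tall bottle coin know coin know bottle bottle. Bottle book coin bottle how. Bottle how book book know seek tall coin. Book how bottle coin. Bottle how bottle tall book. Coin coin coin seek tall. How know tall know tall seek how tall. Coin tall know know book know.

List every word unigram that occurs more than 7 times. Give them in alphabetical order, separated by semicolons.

Unigram counts meeting the condition (more than 7 times):
  bottle: 9
  coin: 9
  know: 8
  tall: 8

bottle; coin; know; tall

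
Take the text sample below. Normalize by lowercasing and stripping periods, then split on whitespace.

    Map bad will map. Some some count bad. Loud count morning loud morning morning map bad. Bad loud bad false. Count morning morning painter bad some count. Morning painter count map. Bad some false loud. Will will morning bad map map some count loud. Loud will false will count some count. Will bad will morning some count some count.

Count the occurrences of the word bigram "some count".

6

Scanning the 58 overlapping bigram windows for "some count":
  position 6–7: some count
  position 26–27: some count
  position 42–43: some count
  position 50–51: some count
  position 56–57: some count
  position 58–59: some count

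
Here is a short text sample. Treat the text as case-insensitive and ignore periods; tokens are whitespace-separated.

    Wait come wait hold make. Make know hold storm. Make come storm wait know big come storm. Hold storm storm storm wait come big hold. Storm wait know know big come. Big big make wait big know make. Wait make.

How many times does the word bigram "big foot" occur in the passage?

Scanning the 39 overlapping bigram windows for "big foot":
  (none found)

0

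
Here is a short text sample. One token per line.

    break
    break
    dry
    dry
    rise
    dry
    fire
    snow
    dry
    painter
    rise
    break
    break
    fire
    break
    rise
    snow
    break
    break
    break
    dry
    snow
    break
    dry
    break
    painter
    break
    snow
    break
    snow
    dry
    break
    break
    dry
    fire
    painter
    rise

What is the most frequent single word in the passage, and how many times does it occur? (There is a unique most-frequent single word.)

Unigram frequencies (highest first):
  break: 14
  dry: 8
  snow: 5
  rise: 4
  fire: 3
  painter: 3

"break", 14 times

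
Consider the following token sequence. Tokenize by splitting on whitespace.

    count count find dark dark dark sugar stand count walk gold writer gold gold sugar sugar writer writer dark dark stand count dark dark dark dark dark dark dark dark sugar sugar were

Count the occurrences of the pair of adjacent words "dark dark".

Scanning the 32 overlapping bigram windows for "dark dark":
  position 4–5: dark dark
  position 5–6: dark dark
  position 19–20: dark dark
  position 23–24: dark dark
  position 24–25: dark dark
  position 25–26: dark dark
  position 26–27: dark dark
  position 27–28: dark dark
  position 28–29: dark dark
  position 29–30: dark dark

10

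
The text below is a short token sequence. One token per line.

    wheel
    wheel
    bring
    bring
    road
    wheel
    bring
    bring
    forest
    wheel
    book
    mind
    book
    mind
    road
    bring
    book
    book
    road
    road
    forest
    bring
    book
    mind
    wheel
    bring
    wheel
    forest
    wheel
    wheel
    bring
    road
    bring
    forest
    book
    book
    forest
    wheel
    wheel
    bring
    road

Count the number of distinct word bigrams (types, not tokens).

23

41 tokens → 40 bigram windows in total.
Repeated bigrams (each contributes count−1 duplicates):
  wheel bring: 5
  book mind: 3
  bring road: 3
  forest wheel: 3
  wheel wheel: 3
  book book: 2
  bring book: 2
  bring bring: 2
  … (2 more repeated)
17 duplicate windows → 40 − 17 = 23 distinct.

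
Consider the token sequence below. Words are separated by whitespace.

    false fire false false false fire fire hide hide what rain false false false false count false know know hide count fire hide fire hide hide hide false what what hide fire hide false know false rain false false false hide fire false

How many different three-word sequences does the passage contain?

35

43 tokens → 41 trigram windows in total.
Repeated trigrams (each contributes count−1 duplicates):
  false false false: 4
  fire hide hide: 2
  hide fire hide: 2
  rain false false: 2
6 duplicate windows → 41 − 6 = 35 distinct.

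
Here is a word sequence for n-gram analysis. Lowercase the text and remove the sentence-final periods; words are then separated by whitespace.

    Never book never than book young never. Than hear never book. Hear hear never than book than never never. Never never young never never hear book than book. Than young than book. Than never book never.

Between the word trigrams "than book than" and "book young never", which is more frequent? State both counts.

"than book than" (3 vs 1)

"than book than": 3 occurrences
"book young never": 1 occurrence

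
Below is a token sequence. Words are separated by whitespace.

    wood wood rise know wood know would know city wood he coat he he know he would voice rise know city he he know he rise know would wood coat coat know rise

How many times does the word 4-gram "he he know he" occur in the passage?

2

Scanning the 30 overlapping 4-gram windows for "he he know he":
  position 13–16: he he know he
  position 22–25: he he know he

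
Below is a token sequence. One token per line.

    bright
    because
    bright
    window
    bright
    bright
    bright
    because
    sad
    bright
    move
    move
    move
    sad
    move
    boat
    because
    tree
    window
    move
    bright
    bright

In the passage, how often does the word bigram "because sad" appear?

Scanning the 21 overlapping bigram windows for "because sad":
  position 8–9: because sad

1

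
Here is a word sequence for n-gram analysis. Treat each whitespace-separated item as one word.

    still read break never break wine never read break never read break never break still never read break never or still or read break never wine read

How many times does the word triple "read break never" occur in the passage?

5

Scanning the 25 overlapping trigram windows for "read break never":
  position 2–4: read break never
  position 8–10: read break never
  position 11–13: read break never
  position 17–19: read break never
  position 23–25: read break never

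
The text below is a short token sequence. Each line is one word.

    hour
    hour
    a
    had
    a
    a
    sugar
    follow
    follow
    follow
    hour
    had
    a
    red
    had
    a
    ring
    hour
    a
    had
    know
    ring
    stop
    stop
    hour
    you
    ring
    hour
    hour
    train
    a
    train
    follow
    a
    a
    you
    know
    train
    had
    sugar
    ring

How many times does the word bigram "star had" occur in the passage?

Scanning the 40 overlapping bigram windows for "star had":
  (none found)

0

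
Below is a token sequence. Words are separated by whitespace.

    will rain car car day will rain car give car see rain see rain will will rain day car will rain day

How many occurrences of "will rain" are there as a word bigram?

4

Scanning the 21 overlapping bigram windows for "will rain":
  position 1–2: will rain
  position 6–7: will rain
  position 16–17: will rain
  position 20–21: will rain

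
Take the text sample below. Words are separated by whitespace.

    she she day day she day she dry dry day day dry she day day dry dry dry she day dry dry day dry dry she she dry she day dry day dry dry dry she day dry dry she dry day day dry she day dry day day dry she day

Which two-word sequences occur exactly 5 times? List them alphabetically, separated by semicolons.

Bigram counts meeting the condition (exactly 5 times):
  day day: 5
  dry day: 5

day day; dry day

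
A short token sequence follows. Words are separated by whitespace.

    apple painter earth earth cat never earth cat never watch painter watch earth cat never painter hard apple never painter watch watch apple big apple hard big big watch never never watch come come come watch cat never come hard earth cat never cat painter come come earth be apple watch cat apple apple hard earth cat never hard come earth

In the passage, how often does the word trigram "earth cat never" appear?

5

Scanning the 59 overlapping trigram windows for "earth cat never":
  position 4–6: earth cat never
  position 7–9: earth cat never
  position 13–15: earth cat never
  position 41–43: earth cat never
  position 56–58: earth cat never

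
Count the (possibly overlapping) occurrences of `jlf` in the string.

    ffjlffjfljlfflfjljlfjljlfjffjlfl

Sliding a length-3 window over the 32 characters (30 positions):
  position 3–5: jlf
  position 10–12: jlf
  position 18–20: jlf
  position 23–25: jlf
  position 29–31: jlf

5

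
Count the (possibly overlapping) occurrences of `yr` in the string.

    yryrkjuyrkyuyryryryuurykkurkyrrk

7

Sliding a length-2 window over the 32 characters (31 positions):
  position 1–2: yr
  position 3–4: yr
  position 8–9: yr
  position 13–14: yr
  position 15–16: yr
  position 17–18: yr
  position 29–30: yr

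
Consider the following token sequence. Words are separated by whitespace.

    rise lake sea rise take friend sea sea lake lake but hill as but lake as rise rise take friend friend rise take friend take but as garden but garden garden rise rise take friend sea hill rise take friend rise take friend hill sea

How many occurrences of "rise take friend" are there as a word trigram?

6

Scanning the 43 overlapping trigram windows for "rise take friend":
  position 4–6: rise take friend
  position 18–20: rise take friend
  position 22–24: rise take friend
  position 33–35: rise take friend
  position 38–40: rise take friend
  position 41–43: rise take friend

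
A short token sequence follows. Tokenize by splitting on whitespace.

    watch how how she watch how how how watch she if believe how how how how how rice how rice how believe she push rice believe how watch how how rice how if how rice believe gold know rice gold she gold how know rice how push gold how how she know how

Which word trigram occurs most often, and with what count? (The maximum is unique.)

Trigram frequencies (highest first):
  how how how: 4
  watch how how: 3
  how rice how: 3
  how how she: 2
  how how rice: 2
  how she watch: 1
  … (36 more, each ≤ 1)

"how how how", 4 times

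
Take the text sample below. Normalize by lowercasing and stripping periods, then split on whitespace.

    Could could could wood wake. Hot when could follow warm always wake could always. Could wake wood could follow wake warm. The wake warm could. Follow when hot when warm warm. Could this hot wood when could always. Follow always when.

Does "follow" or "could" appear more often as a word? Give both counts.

"could" (10 vs 4)

"follow": 4 occurrences
"could": 10 occurrences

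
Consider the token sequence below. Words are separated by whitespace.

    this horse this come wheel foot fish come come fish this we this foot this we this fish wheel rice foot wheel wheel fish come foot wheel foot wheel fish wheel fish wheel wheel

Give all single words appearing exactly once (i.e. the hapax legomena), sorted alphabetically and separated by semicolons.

horse; rice

Unigram counts meeting the condition (exactly once (i.e. the hapax legomena)):
  horse: 1
  rice: 1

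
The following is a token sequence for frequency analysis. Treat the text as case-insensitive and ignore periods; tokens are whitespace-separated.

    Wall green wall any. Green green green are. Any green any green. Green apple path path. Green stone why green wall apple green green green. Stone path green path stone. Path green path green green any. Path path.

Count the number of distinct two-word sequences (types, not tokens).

38 tokens → 37 bigram windows in total.
Repeated bigrams (each contributes count−1 duplicates):
  green green: 6
  path green: 4
  any green: 3
  green any: 2
  green path: 2
  green stone: 2
  green wall: 2
  path path: 2
  … (1 more repeated)
16 duplicate windows → 37 − 16 = 21 distinct.

21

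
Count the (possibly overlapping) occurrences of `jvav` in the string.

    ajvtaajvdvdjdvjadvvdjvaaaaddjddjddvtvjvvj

0

Sliding a length-4 window over the 41 characters (38 positions):
  (no match at any position)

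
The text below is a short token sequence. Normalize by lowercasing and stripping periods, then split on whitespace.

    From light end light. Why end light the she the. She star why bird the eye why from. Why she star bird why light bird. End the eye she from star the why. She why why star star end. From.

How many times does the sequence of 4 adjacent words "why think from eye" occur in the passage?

Scanning the 37 overlapping 4-gram windows for "why think from eye":
  (none found)

0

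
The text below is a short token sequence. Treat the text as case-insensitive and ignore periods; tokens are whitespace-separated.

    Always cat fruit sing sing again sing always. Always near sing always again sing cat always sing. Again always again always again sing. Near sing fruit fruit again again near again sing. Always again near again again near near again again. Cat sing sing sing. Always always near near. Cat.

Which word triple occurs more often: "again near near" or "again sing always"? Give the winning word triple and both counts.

"again near near": 1 occurrence
"again sing always": 2 occurrences

"again sing always" (2 vs 1)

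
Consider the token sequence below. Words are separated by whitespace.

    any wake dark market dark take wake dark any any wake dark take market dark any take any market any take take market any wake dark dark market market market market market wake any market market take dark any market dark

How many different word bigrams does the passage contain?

41 tokens → 40 bigram windows in total.
Repeated bigrams (each contributes count−1 duplicates):
  market market: 5
  wake dark: 4
  any market: 3
  any wake: 3
  dark any: 3
  market dark: 3
  any take: 2
  dark market: 2
  … (3 more repeated)
20 duplicate windows → 40 − 20 = 20 distinct.

20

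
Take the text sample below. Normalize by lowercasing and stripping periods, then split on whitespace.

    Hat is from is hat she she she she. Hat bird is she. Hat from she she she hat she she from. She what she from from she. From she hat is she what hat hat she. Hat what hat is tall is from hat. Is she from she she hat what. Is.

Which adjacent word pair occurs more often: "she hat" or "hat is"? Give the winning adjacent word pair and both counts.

"she hat": 6 occurrences
"hat is": 4 occurrences

"she hat" (6 vs 4)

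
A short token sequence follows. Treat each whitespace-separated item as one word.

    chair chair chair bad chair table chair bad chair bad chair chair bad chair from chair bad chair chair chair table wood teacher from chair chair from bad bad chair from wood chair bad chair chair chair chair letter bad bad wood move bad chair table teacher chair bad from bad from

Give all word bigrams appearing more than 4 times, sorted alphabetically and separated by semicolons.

Bigram counts meeting the condition (more than 4 times):
  bad chair: 8
  chair bad: 7
  chair chair: 9

bad chair; chair bad; chair chair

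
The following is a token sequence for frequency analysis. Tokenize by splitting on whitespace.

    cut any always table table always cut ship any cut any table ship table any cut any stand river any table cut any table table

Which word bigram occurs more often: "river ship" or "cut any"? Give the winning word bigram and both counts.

"river ship": 0 occurrences
"cut any": 4 occurrences

"cut any" (4 vs 0)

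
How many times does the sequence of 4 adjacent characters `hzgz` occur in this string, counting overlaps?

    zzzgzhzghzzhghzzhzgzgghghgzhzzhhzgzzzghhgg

Sliding a length-4 window over the 42 characters (39 positions):
  position 17–20: hzgz
  position 32–35: hzgz

2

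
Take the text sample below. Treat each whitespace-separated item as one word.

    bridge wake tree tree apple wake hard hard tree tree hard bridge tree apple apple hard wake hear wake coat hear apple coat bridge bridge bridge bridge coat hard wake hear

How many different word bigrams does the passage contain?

24

31 tokens → 30 bigram windows in total.
Repeated bigrams (each contributes count−1 duplicates):
  bridge bridge: 3
  hard wake: 2
  tree apple: 2
  tree tree: 2
  wake hear: 2
6 duplicate windows → 30 − 6 = 24 distinct.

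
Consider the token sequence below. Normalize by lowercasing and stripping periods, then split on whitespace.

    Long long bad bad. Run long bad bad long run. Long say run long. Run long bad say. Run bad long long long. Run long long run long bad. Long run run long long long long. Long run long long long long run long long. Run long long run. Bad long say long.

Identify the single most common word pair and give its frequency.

Bigram frequencies (highest first):
  long long: 13
  run long: 10
  long run: 9
  long bad: 4
  bad long: 4
  bad bad: 2
  … (7 more, each ≤ 2)

"long long", 13 times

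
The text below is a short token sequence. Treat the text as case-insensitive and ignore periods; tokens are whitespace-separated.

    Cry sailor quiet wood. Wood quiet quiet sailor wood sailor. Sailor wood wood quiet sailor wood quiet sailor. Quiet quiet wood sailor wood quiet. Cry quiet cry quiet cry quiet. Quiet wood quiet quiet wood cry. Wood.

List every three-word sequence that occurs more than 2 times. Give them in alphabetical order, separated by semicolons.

Trigram counts meeting the condition (more than 2 times):
  quiet cry quiet: 3
  quiet quiet wood: 3

quiet cry quiet; quiet quiet wood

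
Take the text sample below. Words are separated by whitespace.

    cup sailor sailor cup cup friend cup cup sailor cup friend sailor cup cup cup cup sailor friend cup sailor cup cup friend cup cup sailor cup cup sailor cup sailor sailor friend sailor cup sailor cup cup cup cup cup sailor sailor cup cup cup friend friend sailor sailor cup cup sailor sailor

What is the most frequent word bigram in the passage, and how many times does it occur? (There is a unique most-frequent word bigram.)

Bigram frequencies (highest first):
  cup cup: 15
  cup sailor: 10
  sailor cup: 10
  sailor sailor: 5
  cup friend: 4
  friend cup: 3
  … (3 more, each ≤ 3)

"cup cup", 15 times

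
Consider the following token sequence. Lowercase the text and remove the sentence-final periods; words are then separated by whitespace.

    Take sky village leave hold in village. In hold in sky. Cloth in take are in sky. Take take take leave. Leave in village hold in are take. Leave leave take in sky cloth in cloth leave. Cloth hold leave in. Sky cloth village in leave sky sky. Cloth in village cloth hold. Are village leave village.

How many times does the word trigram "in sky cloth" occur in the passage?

Scanning the 55 overlapping trigram windows for "in sky cloth":
  position 10–12: in sky cloth
  position 32–34: in sky cloth
  position 41–43: in sky cloth

3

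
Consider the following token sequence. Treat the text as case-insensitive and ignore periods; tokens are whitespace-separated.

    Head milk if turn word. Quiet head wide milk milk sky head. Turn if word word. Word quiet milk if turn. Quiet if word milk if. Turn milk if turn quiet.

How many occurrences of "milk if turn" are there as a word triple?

4

Scanning the 29 overlapping trigram windows for "milk if turn":
  position 2–4: milk if turn
  position 19–21: milk if turn
  position 25–27: milk if turn
  position 28–30: milk if turn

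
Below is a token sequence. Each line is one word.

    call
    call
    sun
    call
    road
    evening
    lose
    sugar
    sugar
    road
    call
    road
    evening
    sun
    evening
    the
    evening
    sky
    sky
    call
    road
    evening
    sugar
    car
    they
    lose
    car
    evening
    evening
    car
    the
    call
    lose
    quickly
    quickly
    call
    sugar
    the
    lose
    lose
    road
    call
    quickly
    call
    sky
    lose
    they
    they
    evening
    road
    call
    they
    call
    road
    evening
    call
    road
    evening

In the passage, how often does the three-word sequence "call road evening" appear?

5

Scanning the 56 overlapping trigram windows for "call road evening":
  position 4–6: call road evening
  position 11–13: call road evening
  position 20–22: call road evening
  position 53–55: call road evening
  position 56–58: call road evening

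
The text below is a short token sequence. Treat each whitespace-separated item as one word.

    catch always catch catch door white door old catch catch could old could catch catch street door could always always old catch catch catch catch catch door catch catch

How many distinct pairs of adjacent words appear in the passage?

19

29 tokens → 28 bigram windows in total.
Repeated bigrams (each contributes count−1 duplicates):
  catch catch: 8
  catch door: 2
  old catch: 2
9 duplicate windows → 28 − 9 = 19 distinct.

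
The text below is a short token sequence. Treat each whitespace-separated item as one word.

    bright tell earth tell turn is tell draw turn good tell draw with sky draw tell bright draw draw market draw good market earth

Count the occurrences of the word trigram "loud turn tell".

0

Scanning the 22 overlapping trigram windows for "loud turn tell":
  (none found)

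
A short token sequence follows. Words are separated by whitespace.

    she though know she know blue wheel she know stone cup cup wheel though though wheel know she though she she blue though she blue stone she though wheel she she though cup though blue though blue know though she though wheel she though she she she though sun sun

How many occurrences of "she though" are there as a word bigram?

Scanning the 49 overlapping bigram windows for "she though":
  position 1–2: she though
  position 18–19: she though
  position 27–28: she though
  position 31–32: she though
  position 40–41: she though
  position 43–44: she though
  position 47–48: she though

7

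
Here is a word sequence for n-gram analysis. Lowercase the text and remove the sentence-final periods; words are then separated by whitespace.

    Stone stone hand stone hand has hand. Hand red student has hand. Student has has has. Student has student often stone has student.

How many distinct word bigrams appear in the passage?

23 tokens → 22 bigram windows in total.
Repeated bigrams (each contributes count−1 duplicates):
  has student: 3
  student has: 3
  has hand: 2
  has has: 2
  stone hand: 2
7 duplicate windows → 22 − 7 = 15 distinct.

15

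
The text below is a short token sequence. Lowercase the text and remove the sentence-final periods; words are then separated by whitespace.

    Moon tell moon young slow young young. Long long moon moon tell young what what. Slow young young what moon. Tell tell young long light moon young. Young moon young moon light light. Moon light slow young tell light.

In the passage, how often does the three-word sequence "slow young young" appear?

2

Scanning the 37 overlapping trigram windows for "slow young young":
  position 5–7: slow young young
  position 16–18: slow young young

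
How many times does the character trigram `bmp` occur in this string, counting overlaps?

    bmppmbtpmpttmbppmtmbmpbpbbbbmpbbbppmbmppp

4

Sliding a length-3 window over the 41 characters (39 positions):
  position 1–3: bmp
  position 20–22: bmp
  position 28–30: bmp
  position 37–39: bmp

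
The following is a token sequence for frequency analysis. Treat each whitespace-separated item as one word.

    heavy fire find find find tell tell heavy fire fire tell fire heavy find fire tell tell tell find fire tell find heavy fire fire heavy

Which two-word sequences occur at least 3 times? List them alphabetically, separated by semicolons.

Bigram counts meeting the condition (at least 3 times):
  fire tell: 3
  heavy fire: 3
  tell tell: 3

fire tell; heavy fire; tell tell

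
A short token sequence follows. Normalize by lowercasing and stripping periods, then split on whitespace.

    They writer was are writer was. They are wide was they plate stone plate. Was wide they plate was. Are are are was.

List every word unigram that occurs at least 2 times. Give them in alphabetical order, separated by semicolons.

Unigram counts meeting the condition (at least 2 times):
  are: 5
  plate: 3
  they: 4
  was: 6
  wide: 2
  writer: 2

are; plate; they; was; wide; writer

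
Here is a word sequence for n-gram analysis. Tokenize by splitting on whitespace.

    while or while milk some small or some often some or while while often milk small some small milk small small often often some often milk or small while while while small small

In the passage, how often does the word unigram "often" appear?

Scanning the 33 tokens for "often":
  position 9: often
  position 14: often
  position 22: often
  position 23: often
  position 25: often

5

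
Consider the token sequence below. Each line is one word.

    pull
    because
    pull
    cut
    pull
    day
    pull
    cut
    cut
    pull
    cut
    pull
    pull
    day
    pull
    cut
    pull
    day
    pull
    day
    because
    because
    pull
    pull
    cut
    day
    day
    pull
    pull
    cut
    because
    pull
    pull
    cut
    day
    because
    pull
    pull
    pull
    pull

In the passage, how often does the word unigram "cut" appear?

8

Scanning the 40 tokens for "cut":
  position 4: cut
  position 8: cut
  position 9: cut
  position 11: cut
  position 16: cut
  position 25: cut
  position 30: cut
  position 34: cut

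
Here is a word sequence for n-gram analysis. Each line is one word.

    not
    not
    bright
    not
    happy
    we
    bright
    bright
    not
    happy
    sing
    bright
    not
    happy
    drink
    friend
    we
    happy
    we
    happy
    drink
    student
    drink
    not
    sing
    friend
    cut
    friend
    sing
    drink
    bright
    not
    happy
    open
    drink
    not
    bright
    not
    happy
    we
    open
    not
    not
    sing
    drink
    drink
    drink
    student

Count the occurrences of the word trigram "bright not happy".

5

Scanning the 46 overlapping trigram windows for "bright not happy":
  position 3–5: bright not happy
  position 8–10: bright not happy
  position 12–14: bright not happy
  position 31–33: bright not happy
  position 37–39: bright not happy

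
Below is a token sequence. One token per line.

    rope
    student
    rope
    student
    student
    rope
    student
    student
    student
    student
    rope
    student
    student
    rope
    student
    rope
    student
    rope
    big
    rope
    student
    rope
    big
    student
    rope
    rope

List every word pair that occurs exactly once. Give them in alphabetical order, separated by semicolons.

big rope; big student; rope rope

Bigram counts meeting the condition (exactly once):
  big rope: 1
  big student: 1
  rope rope: 1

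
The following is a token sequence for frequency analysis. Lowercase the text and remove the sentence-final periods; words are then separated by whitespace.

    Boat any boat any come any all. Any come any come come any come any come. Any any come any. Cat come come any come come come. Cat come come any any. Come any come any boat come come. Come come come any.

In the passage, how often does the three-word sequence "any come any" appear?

Scanning the 41 overlapping trigram windows for "any come any":
  position 4–6: any come any
  position 8–10: any come any
  position 13–15: any come any
  position 15–17: any come any
  position 18–20: any come any
  position 32–34: any come any
  position 34–36: any come any

7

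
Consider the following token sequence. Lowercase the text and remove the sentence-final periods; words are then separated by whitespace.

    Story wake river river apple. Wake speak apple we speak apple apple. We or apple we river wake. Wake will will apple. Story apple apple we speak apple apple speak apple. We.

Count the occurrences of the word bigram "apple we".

5

Scanning the 31 overlapping bigram windows for "apple we":
  position 8–9: apple we
  position 12–13: apple we
  position 15–16: apple we
  position 25–26: apple we
  position 31–32: apple we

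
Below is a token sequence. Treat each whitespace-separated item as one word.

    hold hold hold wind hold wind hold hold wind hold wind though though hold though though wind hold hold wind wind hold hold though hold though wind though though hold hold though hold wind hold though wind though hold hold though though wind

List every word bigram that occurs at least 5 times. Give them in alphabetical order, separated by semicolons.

Bigram counts meeting the condition (at least 5 times):
  hold hold: 7
  hold though: 6
  hold wind: 6
  though hold: 5
  wind hold: 6

hold hold; hold though; hold wind; though hold; wind hold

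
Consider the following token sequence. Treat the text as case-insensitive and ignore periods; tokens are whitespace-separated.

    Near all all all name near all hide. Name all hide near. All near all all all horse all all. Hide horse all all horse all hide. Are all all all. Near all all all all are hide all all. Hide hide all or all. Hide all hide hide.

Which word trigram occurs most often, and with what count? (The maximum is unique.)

"all all all", 5 times

Trigram frequencies (highest first):
  all all all: 5
  near all all: 3
  all near all: 2
  all all horse: 2
  all horse all: 2
  horse all all: 2
  … (29 more, each ≤ 2)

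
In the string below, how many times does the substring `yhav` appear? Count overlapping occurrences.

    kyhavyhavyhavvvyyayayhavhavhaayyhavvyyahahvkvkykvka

5

Sliding a length-4 window over the 51 characters (48 positions):
  position 2–5: yhav
  position 6–9: yhav
  position 10–13: yhav
  position 21–24: yhav
  position 32–35: yhav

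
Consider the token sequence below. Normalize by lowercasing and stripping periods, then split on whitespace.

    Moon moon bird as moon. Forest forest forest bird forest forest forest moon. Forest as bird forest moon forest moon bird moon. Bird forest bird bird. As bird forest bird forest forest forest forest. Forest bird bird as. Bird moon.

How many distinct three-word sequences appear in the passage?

25

40 tokens → 38 trigram windows in total.
Repeated trigrams (each contributes count−1 duplicates):
  forest forest forest: 5
  as bird forest: 2
  bird as bird: 2
  bird bird as: 2
  bird forest bird: 2
  bird forest forest: 2
  forest bird bird: 2
  forest bird forest: 2
  … (2 more repeated)
13 duplicate windows → 38 − 13 = 25 distinct.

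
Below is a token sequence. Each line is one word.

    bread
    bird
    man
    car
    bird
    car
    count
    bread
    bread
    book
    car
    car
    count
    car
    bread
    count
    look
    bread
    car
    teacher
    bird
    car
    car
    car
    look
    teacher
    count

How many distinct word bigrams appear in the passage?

27 tokens → 26 bigram windows in total.
Repeated bigrams (each contributes count−1 duplicates):
  car car: 3
  bird car: 2
  car count: 2
4 duplicate windows → 26 − 4 = 22 distinct.

22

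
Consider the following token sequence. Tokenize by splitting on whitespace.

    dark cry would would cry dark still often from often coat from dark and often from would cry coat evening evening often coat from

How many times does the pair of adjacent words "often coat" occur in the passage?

Scanning the 23 overlapping bigram windows for "often coat":
  position 10–11: often coat
  position 22–23: often coat

2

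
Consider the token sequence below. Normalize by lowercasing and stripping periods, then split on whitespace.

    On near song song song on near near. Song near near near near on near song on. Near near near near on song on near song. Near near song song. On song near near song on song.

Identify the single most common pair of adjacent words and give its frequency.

Bigram frequencies (highest first):
  near near: 9
  near song: 6
  on near: 5
  song on: 5
  song song: 3
  song near: 3
  … (2 more, each ≤ 3)

"near near", 9 times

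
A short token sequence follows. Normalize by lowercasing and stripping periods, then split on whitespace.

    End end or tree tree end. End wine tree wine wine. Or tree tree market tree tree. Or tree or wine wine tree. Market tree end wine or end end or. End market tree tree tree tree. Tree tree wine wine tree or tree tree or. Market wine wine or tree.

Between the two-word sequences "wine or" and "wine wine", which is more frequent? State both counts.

"wine or": 3 occurrences
"wine wine": 4 occurrences

"wine wine" (4 vs 3)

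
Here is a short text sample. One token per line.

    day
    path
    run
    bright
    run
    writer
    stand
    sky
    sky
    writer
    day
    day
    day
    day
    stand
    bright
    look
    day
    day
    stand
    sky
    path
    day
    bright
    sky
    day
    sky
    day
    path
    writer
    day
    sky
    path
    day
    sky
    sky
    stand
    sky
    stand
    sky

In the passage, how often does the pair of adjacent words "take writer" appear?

0

Scanning the 39 overlapping bigram windows for "take writer":
  (none found)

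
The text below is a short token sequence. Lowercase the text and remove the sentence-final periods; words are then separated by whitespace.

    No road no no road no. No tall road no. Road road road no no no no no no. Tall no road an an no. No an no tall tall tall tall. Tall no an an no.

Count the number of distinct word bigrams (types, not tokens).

37 tokens → 36 bigram windows in total.
Repeated bigrams (each contributes count−1 duplicates):
  no no: 8
  no road: 4
  road no: 4
  tall tall: 4
  an no: 3
  no tall: 3
  an an: 2
  no an: 2
  … (2 more repeated)
24 duplicate windows → 36 − 24 = 12 distinct.

12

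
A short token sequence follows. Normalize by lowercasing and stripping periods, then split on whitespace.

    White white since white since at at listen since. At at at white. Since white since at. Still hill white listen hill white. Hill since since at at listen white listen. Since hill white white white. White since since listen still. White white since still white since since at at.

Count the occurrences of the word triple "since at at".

Scanning the 48 overlapping trigram windows for "since at at":
  position 5–7: since at at
  position 9–11: since at at
  position 26–28: since at at
  position 48–50: since at at

4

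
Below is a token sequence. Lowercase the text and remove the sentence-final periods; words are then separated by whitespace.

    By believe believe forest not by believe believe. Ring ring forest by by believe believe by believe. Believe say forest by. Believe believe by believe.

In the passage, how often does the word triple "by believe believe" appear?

5

Scanning the 23 overlapping trigram windows for "by believe believe":
  position 1–3: by believe believe
  position 6–8: by believe believe
  position 13–15: by believe believe
  position 16–18: by believe believe
  position 21–23: by believe believe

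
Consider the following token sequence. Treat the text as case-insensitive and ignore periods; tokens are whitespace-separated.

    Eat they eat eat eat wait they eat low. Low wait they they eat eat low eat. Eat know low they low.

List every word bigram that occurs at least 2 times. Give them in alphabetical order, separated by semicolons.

eat eat; eat low; they eat; wait they

Bigram counts meeting the condition (at least 2 times):
  eat eat: 4
  eat low: 2
  they eat: 3
  wait they: 2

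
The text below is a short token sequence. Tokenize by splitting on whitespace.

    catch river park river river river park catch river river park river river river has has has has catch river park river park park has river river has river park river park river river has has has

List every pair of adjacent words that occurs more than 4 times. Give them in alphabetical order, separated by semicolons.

Bigram counts meeting the condition (more than 4 times):
  has has: 5
  park river: 5
  river park: 7
  river river: 7

has has; park river; river park; river river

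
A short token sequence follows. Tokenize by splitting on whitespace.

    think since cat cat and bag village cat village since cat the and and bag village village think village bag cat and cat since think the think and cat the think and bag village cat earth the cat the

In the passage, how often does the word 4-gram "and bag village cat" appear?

2

Scanning the 36 overlapping 4-gram windows for "and bag village cat":
  position 5–8: and bag village cat
  position 32–35: and bag village cat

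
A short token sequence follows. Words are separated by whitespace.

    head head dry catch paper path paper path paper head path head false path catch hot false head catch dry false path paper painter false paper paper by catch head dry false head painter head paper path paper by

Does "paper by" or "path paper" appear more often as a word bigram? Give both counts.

"paper by": 2 occurrences
"path paper": 4 occurrences

"path paper" (4 vs 2)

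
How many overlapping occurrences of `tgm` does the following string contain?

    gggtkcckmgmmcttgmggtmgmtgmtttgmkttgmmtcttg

Sliding a length-3 window over the 42 characters (40 positions):
  position 15–17: tgm
  position 24–26: tgm
  position 29–31: tgm
  position 34–36: tgm

4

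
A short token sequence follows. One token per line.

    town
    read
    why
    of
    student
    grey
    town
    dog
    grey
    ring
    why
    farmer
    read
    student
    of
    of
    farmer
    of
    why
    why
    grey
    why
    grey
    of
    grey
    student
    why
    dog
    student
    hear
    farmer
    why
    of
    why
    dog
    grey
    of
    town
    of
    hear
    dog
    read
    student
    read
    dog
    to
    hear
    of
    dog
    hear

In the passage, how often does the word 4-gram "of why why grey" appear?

Scanning the 47 overlapping 4-gram windows for "of why why grey":
  position 18–21: of why why grey

1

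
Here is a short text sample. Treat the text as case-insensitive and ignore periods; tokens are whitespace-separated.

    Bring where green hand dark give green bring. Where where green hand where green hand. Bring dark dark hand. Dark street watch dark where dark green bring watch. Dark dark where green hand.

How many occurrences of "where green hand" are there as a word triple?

4

Scanning the 31 overlapping trigram windows for "where green hand":
  position 2–4: where green hand
  position 10–12: where green hand
  position 13–15: where green hand
  position 31–33: where green hand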